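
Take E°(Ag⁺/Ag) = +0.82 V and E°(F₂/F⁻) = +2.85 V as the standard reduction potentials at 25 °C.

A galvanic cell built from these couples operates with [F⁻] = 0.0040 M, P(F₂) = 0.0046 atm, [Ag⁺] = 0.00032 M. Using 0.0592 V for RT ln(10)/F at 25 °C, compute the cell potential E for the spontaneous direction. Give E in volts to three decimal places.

F₂/F⁻ is the cathode (higher E°), Ag⁺/Ag the anode: E°cell = +2.85 − (+0.82) = +2.03 V, n = 2.
Overall: F₂(g) + 2 Ag(s) → 2 F⁻(aq) + 2 Ag⁺(aq)
Q = [F⁻]^2·[Ag⁺]^2 / (P(F₂)); log Q = -9.448.
E = E° − (0.0592/n) log Q = +2.03 − (0.0592/2)(-9.448) = +2.310 V.

+2.310 V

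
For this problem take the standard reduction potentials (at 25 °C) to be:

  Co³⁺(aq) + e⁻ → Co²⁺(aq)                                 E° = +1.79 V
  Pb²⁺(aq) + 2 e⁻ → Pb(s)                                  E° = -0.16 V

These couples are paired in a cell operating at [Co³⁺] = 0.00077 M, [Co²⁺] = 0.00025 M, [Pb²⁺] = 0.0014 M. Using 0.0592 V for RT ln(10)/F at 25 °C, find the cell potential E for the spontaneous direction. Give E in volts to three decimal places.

+2.063 V

Co³⁺/Co²⁺ is the cathode (higher E°), Pb²⁺/Pb the anode: E°cell = +1.79 − (-0.16) = +1.95 V, n = 2.
Overall: 2 Co³⁺(aq) + Pb(s) → 2 Co²⁺(aq) + Pb²⁺(aq)
Q = [Co²⁺]^2·[Pb²⁺] / ([Co³⁺]^2); log Q = -3.831.
E = E° − (0.0592/n) log Q = +1.95 − (0.0592/2)(-3.831) = +2.063 V.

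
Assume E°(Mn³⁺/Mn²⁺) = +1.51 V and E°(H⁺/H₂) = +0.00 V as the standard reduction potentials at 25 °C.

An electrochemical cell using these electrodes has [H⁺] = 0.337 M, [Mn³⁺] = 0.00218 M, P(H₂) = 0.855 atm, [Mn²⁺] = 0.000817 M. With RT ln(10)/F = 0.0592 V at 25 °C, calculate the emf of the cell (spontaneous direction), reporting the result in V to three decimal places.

+1.561 V

Mn³⁺/Mn²⁺ is the cathode (higher E°), H⁺/H₂ the anode: E°cell = +1.51 − (+0.00) = +1.51 V, n = 2.
Overall: 2 Mn³⁺(aq) + H₂(g) → 2 Mn²⁺(aq) + 2 H⁺(aq)
Q = [Mn²⁺]^2·[H⁺]^2 / ([Mn³⁺]^2·P(H₂)); log Q = -1.729.
E = E° − (0.0592/n) log Q = +1.51 − (0.0592/2)(-1.729) = +1.561 V.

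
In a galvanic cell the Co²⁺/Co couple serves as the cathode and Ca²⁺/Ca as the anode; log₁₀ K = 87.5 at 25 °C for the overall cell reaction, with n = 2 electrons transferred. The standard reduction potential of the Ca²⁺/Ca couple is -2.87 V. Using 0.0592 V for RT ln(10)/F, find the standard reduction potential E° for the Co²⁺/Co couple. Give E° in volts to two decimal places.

E°cell = (0.0592/n)·log K = (0.0592/2)(87.5) = +2.590 V.
Since Co²⁺/Co is the cathode and Ca²⁺/Ca the anode, E°cell = E°(Co²⁺/Co) − E°(Ca²⁺/Ca).
So E°(Co²⁺/Co) = E°cell + E°(Ca²⁺/Ca) = +2.590 + (-2.87) = -0.28 V.

-0.28 V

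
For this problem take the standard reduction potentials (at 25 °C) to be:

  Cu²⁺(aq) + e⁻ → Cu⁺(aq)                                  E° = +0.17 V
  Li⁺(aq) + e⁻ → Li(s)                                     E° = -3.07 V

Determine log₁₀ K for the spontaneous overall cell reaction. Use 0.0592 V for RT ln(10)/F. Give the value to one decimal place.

Cathode: Cu²⁺/Cu⁺; anode: Li⁺/Li. E°cell = +3.24 V, n = 1.
log K = nE°cell / 0.0592 = (1)(+3.24) / 0.0592 = 54.7.

54.7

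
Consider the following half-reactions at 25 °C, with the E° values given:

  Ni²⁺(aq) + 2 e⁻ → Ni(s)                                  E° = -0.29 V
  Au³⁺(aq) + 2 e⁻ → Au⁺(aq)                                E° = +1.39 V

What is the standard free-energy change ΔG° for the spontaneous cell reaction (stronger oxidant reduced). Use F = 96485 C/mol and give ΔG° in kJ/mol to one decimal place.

Au³⁺/Au⁺ (E° = +1.39 V) is the cathode; Ni²⁺/Ni (E° = -0.29 V) is the anode, so E°cell = +1.68 V.
Balancing electrons gives n = 2 (lcm of 2 and 2).
ΔG° = −nFE° = −(2)(96485)(+1.68) = -324,190 J = -324.2 kJ/mol.

-324.2 kJ/mol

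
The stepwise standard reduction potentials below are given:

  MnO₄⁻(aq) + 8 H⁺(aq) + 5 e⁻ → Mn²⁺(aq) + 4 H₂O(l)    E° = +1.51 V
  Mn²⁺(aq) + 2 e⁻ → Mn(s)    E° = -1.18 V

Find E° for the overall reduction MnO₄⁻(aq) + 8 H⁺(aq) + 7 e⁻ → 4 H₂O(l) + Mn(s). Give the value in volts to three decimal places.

+0.741 V

Adding the free-energy changes (−nFE°) of the two steps gives −n₃FE°₃ = −n₁FE°₁ − n₂FE°₂.
E°₃ = (5×+1.51 + 2×-1.18) / 7 = (+5.190) / 7 = +0.741 V.
Simply averaging or adding the two E° values would be wrong; the electron-weighted sum is required.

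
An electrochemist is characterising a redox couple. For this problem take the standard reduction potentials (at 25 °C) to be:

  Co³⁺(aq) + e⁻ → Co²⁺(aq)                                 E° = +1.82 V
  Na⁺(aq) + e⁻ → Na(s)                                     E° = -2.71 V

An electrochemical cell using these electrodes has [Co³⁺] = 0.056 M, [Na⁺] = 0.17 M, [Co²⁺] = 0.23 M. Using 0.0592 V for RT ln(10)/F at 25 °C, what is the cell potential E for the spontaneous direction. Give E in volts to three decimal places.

+4.539 V

Co³⁺/Co²⁺ is the cathode (higher E°), Na⁺/Na the anode: E°cell = +1.82 − (-2.71) = +4.53 V, n = 1.
Overall: Co³⁺(aq) + Na(s) → Co²⁺(aq) + Na⁺(aq)
Q = [Co²⁺]·[Na⁺] / ([Co³⁺]); log Q = -0.156.
E = E° − (0.0592/n) log Q = +4.53 − (0.0592/1)(-0.156) = +4.539 V.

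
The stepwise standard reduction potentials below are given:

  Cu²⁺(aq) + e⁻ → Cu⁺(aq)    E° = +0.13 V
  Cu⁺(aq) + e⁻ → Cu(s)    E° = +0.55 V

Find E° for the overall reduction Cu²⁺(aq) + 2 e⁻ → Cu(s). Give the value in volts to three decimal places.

Adding the free-energy changes (−nFE°) of the two steps gives −n₃FE°₃ = −n₁FE°₁ − n₂FE°₂.
E°₃ = (1×+0.13 + 1×+0.55) / 2 = (+0.680) / 2 = +0.340 V.

+0.340 V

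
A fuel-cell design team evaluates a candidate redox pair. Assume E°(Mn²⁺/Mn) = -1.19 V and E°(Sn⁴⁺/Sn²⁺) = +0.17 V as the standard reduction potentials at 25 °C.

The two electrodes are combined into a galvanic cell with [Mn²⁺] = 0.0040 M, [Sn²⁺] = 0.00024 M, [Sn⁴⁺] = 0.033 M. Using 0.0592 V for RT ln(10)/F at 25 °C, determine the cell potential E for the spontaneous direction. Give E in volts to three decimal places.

+1.494 V

Sn⁴⁺/Sn²⁺ is the cathode (higher E°), Mn²⁺/Mn the anode: E°cell = +0.17 − (-1.19) = +1.36 V, n = 2.
Overall: Sn⁴⁺(aq) + Mn(s) → Sn²⁺(aq) + Mn²⁺(aq)
Q = [Sn²⁺]·[Mn²⁺] / ([Sn⁴⁺]); log Q = -4.536.
E = E° − (0.0592/n) log Q = +1.36 − (0.0592/2)(-4.536) = +1.494 V.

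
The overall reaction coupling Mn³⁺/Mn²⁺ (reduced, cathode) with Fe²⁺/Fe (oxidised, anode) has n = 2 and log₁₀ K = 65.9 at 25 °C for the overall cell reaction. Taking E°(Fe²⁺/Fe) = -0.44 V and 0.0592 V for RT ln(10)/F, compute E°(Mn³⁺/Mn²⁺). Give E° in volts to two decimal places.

+1.51 V

E°cell = (0.0592/n)·log K = (0.0592/2)(65.9) = +1.951 V.
Since Mn³⁺/Mn²⁺ is the cathode and Fe²⁺/Fe the anode, E°cell = E°(Mn³⁺/Mn²⁺) − E°(Fe²⁺/Fe).
So E°(Mn³⁺/Mn²⁺) = E°cell + E°(Fe²⁺/Fe) = +1.951 + (-0.44) = +1.51 V.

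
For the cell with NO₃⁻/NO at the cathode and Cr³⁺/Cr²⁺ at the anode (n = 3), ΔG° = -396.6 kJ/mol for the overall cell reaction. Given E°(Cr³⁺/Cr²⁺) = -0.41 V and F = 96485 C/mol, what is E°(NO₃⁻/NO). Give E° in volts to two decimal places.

+0.96 V

E°cell = −ΔG°/(nF) = −(-396.6×10³)/((3)(96485)) = +1.370 V.
Since NO₃⁻/NO is the cathode and Cr³⁺/Cr²⁺ the anode, E°cell = E°(NO₃⁻/NO) − E°(Cr³⁺/Cr²⁺).
So E°(NO₃⁻/NO) = E°cell + E°(Cr³⁺/Cr²⁺) = +1.370 + (-0.41) = +0.96 V.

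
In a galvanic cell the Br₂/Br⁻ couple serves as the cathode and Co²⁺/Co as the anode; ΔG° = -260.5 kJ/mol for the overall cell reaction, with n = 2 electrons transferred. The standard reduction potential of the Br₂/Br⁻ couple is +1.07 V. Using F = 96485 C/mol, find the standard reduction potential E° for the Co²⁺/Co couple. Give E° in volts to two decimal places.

-0.28 V

E°cell = −ΔG°/(nF) = −(-260.5×10³)/((2)(96485)) = +1.350 V.
Since Br₂/Br⁻ is the cathode and Co²⁺/Co the anode, E°cell = E°(Br₂/Br⁻) − E°(Co²⁺/Co).
So E°(Co²⁺/Co) = E°(Br₂/Br⁻) − E°cell = (+1.07) − (+1.350) = -0.28 V.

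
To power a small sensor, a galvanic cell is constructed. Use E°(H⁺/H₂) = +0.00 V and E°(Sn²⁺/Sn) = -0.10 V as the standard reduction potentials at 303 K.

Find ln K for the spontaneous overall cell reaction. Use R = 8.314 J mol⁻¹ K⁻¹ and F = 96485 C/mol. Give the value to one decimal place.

7.7

Cathode: H⁺/H₂; anode: Sn²⁺/Sn. E°cell = (+0.00) − (-0.10) = +0.10 V, with n = 2.
ΔG° = −nFE° = −RT ln K, so ln K = nFE°/(RT) = (2)(96485)(+0.10) / ((8.314)(303)) = 7.660.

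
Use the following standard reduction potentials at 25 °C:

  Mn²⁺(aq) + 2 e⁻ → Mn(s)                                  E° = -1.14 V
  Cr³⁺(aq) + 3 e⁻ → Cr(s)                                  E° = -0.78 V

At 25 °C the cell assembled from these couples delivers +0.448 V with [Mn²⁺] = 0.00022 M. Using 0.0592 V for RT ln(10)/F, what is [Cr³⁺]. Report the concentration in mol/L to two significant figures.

0.094 M

Cr³⁺/Cr is the cathode, Mn²⁺/Mn the anode: E°cell = +0.36 V, n = 6.
Overall reaction: 2 Cr³⁺(aq) + 3 Mn(s) → 2 Cr(s) + 3 Mn²⁺(aq); Q = [Mn²⁺]^3/[Cr³⁺]^2.
From E = E° − (0.0592/n) log Q: log Q = (E° − E)·n/0.0592 = (+0.36 − (+0.448))·6/0.0592 = -8.9189.
So 2·log[Cr³⁺] = 3·log(0.00022) − log Q = -10.9727 − (-8.9189) = -2.0538; log[Cr³⁺] = -2.0538 / 2 = -1.0269; [Cr³⁺] = 10^(-1.0269) ≈ 0.094 M.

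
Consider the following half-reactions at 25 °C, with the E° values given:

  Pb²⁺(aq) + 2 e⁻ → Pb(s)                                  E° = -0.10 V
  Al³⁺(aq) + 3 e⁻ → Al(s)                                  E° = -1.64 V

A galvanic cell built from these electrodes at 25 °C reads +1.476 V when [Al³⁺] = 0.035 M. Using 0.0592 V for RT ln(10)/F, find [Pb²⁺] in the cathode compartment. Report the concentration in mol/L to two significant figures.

0.00074 M

Pb²⁺/Pb is the cathode, Al³⁺/Al the anode: E°cell = +1.54 V, n = 6.
Overall reaction: 3 Pb²⁺(aq) + 2 Al(s) → 3 Pb(s) + 2 Al³⁺(aq); Q = [Al³⁺]^2/[Pb²⁺]^3.
From E = E° − (0.0592/n) log Q: log Q = (E° − E)·n/0.0592 = (+1.54 − (+1.476))·6/0.0592 = 6.4865.
So 3·log[Pb²⁺] = 2·log(0.035) − log Q = -2.9119 − (6.4865) = -9.3984; log[Pb²⁺] = -9.3984 / 3 = -3.1328; [Pb²⁺] = 10^(-3.1328) ≈ 0.00074 M.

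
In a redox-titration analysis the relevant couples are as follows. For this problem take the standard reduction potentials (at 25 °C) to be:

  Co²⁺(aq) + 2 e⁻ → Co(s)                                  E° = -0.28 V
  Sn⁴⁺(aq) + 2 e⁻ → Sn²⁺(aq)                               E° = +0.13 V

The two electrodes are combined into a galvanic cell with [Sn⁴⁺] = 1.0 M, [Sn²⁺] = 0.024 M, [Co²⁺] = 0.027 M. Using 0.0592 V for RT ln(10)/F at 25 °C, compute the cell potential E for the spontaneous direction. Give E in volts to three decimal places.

+0.504 V

Sn⁴⁺/Sn²⁺ is the cathode (higher E°), Co²⁺/Co the anode: E°cell = +0.13 − (-0.28) = +0.41 V, n = 2.
Overall: Sn⁴⁺(aq) + Co(s) → Sn²⁺(aq) + Co²⁺(aq)
Q = [Sn²⁺]·[Co²⁺] / ([Sn⁴⁺]); log Q = -3.188.
E = E° − (0.0592/n) log Q = +0.41 − (0.0592/2)(-3.188) = +0.504 V.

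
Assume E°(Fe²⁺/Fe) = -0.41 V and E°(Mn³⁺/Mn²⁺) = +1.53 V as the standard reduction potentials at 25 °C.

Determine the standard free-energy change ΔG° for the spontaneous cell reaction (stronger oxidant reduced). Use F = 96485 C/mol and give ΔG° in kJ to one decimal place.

Mn³⁺/Mn²⁺ (E° = +1.53 V) is the cathode; Fe²⁺/Fe (E° = -0.41 V) is the anode, so E°cell = +1.94 V.
Balancing electrons gives n = 2 (lcm of 1 and 2).
ΔG° = −nFE° = −(2)(96485)(+1.94) = -374,362 J = -374.4 kJ.

-374.4 kJ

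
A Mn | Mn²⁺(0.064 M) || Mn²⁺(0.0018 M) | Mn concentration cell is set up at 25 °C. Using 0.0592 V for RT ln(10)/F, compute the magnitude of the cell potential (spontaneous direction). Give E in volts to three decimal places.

For a concentration cell E°cell = 0. The 0.064 M side is the cathode (reduction is favoured where [Mn²⁺] is higher).
With n = 2, E = −(0.0592/2) log([Mn²⁺]ₐₙ/[Mn²⁺]꜀ₐₜ) = −(0.0592/2) log(0.0018/0.064) = −(0.0592/2)(-1.551) = +0.046 V.

+0.046 V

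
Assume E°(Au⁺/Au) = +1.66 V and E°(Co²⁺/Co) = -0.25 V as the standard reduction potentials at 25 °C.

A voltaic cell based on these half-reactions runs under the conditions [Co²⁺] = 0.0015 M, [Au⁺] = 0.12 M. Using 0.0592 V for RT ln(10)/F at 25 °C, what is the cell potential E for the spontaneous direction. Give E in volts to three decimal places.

Au⁺/Au is the cathode (higher E°), Co²⁺/Co the anode: E°cell = +1.66 − (-0.25) = +1.91 V, n = 2.
Overall: 2 Au⁺(aq) + Co(s) → 2 Au(s) + Co²⁺(aq)
Q = [Co²⁺] / ([Au⁺]^2); log Q = -0.982.
E = E° − (0.0592/n) log Q = +1.91 − (0.0592/2)(-0.982) = +1.939 V.

+1.939 V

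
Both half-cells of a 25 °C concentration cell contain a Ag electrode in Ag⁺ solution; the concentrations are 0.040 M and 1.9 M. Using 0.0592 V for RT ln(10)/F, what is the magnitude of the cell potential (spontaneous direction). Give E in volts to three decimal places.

+0.099 V

For a concentration cell E°cell = 0. The 1.9 M side is the cathode (reduction is favoured where [Ag⁺] is higher).
With n = 1, E = −(0.0592/1) log([Ag⁺]ₐₙ/[Ag⁺]꜀ₐₜ) = −(0.0592/1) log(0.04/1.9) = −(0.0592/1)(-1.677) = +0.099 V.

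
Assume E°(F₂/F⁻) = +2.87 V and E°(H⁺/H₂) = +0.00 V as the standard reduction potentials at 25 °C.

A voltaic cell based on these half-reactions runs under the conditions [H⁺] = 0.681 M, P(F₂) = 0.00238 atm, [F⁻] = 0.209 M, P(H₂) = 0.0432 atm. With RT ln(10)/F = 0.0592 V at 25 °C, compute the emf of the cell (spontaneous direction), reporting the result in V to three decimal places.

+2.802 V

F₂/F⁻ is the cathode (higher E°), H⁺/H₂ the anode: E°cell = +2.87 − (+0.00) = +2.87 V, n = 2.
Overall: F₂(g) + H₂(g) → 2 F⁻(aq) + 2 H⁺(aq)
Q = [F⁻]^2·[H⁺]^2 / (P(F₂)·P(H₂)); log Q = 2.295.
E = E° − (0.0592/n) log Q = +2.87 − (0.0592/2)(2.295) = +2.802 V.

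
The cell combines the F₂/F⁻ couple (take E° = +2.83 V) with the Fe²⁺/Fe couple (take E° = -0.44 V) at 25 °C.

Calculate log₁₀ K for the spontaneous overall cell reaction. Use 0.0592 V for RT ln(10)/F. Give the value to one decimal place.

110.5

Cathode: F₂/F⁻; anode: Fe²⁺/Fe. E°cell = +3.27 V, n = 2.
log K = nE°cell / 0.0592 = (2)(+3.27) / 0.0592 = 110.5.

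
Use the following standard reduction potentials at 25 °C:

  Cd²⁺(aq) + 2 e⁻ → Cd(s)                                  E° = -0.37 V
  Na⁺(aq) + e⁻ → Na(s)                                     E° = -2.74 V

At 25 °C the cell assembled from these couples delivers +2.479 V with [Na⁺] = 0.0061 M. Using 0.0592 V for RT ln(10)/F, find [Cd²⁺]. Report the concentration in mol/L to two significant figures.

Cd²⁺/Cd is the cathode, Na⁺/Na the anode: E°cell = +2.37 V, n = 2.
Overall reaction: Cd²⁺(aq) + 2 Na(s) → Cd(s) + 2 Na⁺(aq); Q = [Na⁺]^2/[Cd²⁺]^1.
From E = E° − (0.0592/n) log Q: log Q = (E° − E)·n/0.0592 = (+2.37 − (+2.479))·2/0.0592 = -3.6824.
So 1·log[Cd²⁺] = 2·log(0.0061) − log Q = -4.4293 − (-3.6824) = -0.7469; [Cd²⁺] = 10^(-0.7469) ≈ 0.18 M.

0.18 M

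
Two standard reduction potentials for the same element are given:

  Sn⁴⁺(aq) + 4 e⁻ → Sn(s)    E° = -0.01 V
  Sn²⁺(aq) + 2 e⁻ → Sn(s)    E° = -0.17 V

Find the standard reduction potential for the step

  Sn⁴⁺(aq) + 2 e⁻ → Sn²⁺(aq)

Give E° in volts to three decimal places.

Sequential free energies add, so n₃E°₃ = n₁E°₁ + n₂E°₂.
With n₃ = 4, and the known step contributing 2×(-0.17) V, the unknown satisfies 2·E° = 4×(-0.01) − 2×(-0.17) = +0.300.
E° = +0.300 / 2 = +0.150 V.

+0.150 V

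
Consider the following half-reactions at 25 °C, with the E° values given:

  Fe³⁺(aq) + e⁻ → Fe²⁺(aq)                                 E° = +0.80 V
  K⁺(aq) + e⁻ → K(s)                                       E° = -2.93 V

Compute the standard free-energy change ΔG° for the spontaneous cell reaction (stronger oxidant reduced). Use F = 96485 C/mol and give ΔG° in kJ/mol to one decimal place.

-359.9 kJ/mol

Fe³⁺/Fe²⁺ (E° = +0.80 V) is the cathode; K⁺/K (E° = -2.93 V) is the anode, so E°cell = +3.73 V.
Balancing electrons gives n = 1 (lcm of 1 and 1).
ΔG° = −nFE° = −(1)(96485)(+3.73) = -359,889 J = -359.9 kJ/mol.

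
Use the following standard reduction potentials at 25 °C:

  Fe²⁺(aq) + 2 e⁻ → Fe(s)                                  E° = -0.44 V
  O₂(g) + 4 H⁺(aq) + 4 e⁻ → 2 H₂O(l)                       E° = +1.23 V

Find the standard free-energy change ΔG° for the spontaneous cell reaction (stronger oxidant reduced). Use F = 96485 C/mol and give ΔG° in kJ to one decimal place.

O₂/H₂O (E° = +1.23 V) is the cathode; Fe²⁺/Fe (E° = -0.44 V) is the anode, so E°cell = +1.67 V.
Balancing electrons gives n = 4 (lcm of 4 and 2).
ΔG° = −nFE° = −(4)(96485)(+1.67) = -644,520 J = -644.5 kJ.

-644.5 kJ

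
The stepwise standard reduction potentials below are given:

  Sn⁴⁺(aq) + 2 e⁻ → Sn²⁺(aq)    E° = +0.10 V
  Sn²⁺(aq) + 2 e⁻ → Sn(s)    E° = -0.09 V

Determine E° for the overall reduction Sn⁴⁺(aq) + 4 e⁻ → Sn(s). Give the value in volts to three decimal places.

+0.005 V

Adding the free-energy changes (−nFE°) of the two steps gives −n₃FE°₃ = −n₁FE°₁ − n₂FE°₂.
E°₃ = (2×+0.10 + 2×-0.09) / 4 = (+0.020) / 4 = +0.005 V.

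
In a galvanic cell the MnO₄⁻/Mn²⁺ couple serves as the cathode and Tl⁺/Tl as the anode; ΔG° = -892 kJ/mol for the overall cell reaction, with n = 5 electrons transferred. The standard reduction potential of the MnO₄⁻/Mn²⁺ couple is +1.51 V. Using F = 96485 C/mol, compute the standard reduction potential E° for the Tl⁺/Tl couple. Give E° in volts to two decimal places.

E°cell = −ΔG°/(nF) = −(-892×10³)/((5)(96485)) = +1.849 V.
Since MnO₄⁻/Mn²⁺ is the cathode and Tl⁺/Tl the anode, E°cell = E°(MnO₄⁻/Mn²⁺) − E°(Tl⁺/Tl).
So E°(Tl⁺/Tl) = E°(MnO₄⁻/Mn²⁺) − E°cell = (+1.51) − (+1.849) = -0.34 V.

-0.34 V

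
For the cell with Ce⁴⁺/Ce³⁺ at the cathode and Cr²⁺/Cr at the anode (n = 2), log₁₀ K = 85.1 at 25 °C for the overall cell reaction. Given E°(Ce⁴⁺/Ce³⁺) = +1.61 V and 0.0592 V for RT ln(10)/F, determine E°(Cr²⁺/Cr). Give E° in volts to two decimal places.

-0.91 V

E°cell = (0.0592/n)·log K = (0.0592/2)(85.1) = +2.519 V.
Since Ce⁴⁺/Ce³⁺ is the cathode and Cr²⁺/Cr the anode, E°cell = E°(Ce⁴⁺/Ce³⁺) − E°(Cr²⁺/Cr).
So E°(Cr²⁺/Cr) = E°(Ce⁴⁺/Ce³⁺) − E°cell = (+1.61) − (+2.519) = -0.91 V.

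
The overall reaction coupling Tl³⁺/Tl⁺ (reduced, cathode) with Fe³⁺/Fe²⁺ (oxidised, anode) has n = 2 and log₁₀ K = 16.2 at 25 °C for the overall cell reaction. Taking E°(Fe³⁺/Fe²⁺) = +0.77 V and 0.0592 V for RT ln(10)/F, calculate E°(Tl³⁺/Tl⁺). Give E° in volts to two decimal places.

E°cell = (0.0592/n)·log K = (0.0592/2)(16.2) = +0.480 V.
Since Tl³⁺/Tl⁺ is the cathode and Fe³⁺/Fe²⁺ the anode, E°cell = E°(Tl³⁺/Tl⁺) − E°(Fe³⁺/Fe²⁺).
So E°(Tl³⁺/Tl⁺) = E°cell + E°(Fe³⁺/Fe²⁺) = +0.480 + (+0.77) = +1.25 V.

+1.25 V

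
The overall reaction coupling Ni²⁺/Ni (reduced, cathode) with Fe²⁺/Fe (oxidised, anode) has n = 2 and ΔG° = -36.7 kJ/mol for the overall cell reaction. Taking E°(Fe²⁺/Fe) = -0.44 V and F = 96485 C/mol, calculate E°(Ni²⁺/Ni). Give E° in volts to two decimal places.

-0.25 V

E°cell = −ΔG°/(nF) = −(-36.7×10³)/((2)(96485)) = +0.190 V.
Since Ni²⁺/Ni is the cathode and Fe²⁺/Fe the anode, E°cell = E°(Ni²⁺/Ni) − E°(Fe²⁺/Fe).
So E°(Ni²⁺/Ni) = E°cell + E°(Fe²⁺/Fe) = +0.190 + (-0.44) = -0.25 V.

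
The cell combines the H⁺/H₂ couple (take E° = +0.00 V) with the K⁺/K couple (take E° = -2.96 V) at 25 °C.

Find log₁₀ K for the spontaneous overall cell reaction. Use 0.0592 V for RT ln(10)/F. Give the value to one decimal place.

100.0

Cathode: H⁺/H₂; anode: K⁺/K. E°cell = +2.96 V, n = 2.
log K = nE°cell / 0.0592 = (2)(+2.96) / 0.0592 = 100.0.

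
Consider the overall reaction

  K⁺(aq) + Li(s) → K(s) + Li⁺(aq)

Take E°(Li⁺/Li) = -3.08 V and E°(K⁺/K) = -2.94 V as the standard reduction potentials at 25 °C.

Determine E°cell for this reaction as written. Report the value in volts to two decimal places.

The K⁺/K couple has the higher reduction potential, so it is the cathode; Li⁺/Li is oxidised at the anode.
E°cell = E°(cathode) − E°(anode) = (-2.94) − (-3.08) = +0.14 V.

+0.14 V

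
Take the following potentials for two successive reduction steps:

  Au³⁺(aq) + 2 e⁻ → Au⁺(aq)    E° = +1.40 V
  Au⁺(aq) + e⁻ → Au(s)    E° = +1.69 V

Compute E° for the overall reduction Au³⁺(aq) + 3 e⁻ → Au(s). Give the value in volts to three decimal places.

Since ΔG° = −nFE° is additive over sequential reductions, n₃E°₃ = n₁E°₁ + n₂E°₂.
E°₃ = (2×+1.40 + 1×+1.69) / 3 = (+4.490) / 3 = +1.497 V.
E° values themselves are not directly additive — weighting by electron count is essential.

+1.497 V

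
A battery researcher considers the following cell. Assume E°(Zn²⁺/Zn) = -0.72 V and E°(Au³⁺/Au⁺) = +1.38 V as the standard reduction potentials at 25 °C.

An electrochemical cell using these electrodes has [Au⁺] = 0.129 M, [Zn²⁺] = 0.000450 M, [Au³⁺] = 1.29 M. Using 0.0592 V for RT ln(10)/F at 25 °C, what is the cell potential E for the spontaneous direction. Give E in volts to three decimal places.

Au³⁺/Au⁺ is the cathode (higher E°), Zn²⁺/Zn the anode: E°cell = +1.38 − (-0.72) = +2.10 V, n = 2.
Overall: Au³⁺(aq) + Zn(s) → Au⁺(aq) + Zn²⁺(aq)
Q = [Au⁺]·[Zn²⁺] / ([Au³⁺]); log Q = -4.347.
E = E° − (0.0592/n) log Q = +2.10 − (0.0592/2)(-4.347) = +2.229 V.

+2.229 V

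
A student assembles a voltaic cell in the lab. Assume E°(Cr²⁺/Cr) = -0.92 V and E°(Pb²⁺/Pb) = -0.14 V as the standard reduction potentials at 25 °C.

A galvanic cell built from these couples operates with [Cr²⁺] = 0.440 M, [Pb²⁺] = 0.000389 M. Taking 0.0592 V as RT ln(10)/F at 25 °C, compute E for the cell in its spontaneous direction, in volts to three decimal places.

Pb²⁺/Pb is the cathode (higher E°), Cr²⁺/Cr the anode: E°cell = -0.14 − (-0.92) = +0.78 V, n = 2.
Overall: Pb²⁺(aq) + Cr(s) → Pb(s) + Cr²⁺(aq)
Q = [Cr²⁺] / ([Pb²⁺]); log Q = 3.054.
E = E° − (0.0592/n) log Q = +0.78 − (0.0592/2)(3.054) = +0.690 V.

+0.690 V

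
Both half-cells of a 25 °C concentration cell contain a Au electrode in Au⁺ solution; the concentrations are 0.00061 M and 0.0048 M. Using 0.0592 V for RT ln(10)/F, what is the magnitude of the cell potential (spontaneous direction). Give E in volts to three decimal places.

+0.053 V

For a concentration cell E°cell = 0. The 0.0048 M side is the cathode (reduction is favoured where [Au⁺] is higher).
With n = 1, E = −(0.0592/1) log([Au⁺]ₐₙ/[Au⁺]꜀ₐₜ) = −(0.0592/1) log(0.00061/0.0048) = −(0.0592/1)(-0.896) = +0.053 V.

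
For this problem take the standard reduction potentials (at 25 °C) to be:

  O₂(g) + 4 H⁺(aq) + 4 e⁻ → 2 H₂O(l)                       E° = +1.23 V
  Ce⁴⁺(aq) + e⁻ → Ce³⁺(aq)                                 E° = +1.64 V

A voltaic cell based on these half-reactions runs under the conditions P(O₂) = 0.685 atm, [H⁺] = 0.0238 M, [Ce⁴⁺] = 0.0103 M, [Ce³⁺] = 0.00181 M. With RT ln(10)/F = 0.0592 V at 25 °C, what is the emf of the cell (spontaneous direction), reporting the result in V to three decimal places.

Ce⁴⁺/Ce³⁺ is the cathode (higher E°), O₂/H₂O the anode: E°cell = +1.64 − (+1.23) = +0.41 V, n = 4.
Overall: 4 Ce⁴⁺(aq) + 2 H₂O(l) → 4 Ce³⁺(aq) + O₂(g) + 4 H⁺(aq)
Q = [Ce³⁺]^4·P(O₂)·[H⁺]^4 / ([Ce⁴⁺]^4); log Q = -9.679.
E = E° − (0.0592/n) log Q = +0.41 − (0.0592/4)(-9.679) = +0.553 V.

+0.553 V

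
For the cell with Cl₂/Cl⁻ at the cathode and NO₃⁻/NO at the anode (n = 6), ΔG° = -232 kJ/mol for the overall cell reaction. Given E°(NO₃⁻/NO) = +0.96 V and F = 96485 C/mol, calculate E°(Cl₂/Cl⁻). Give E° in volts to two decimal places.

+1.36 V

E°cell = −ΔG°/(nF) = −(-232×10³)/((6)(96485)) = +0.401 V.
Since Cl₂/Cl⁻ is the cathode and NO₃⁻/NO the anode, E°cell = E°(Cl₂/Cl⁻) − E°(NO₃⁻/NO).
So E°(Cl₂/Cl⁻) = E°cell + E°(NO₃⁻/NO) = +0.401 + (+0.96) = +1.36 V.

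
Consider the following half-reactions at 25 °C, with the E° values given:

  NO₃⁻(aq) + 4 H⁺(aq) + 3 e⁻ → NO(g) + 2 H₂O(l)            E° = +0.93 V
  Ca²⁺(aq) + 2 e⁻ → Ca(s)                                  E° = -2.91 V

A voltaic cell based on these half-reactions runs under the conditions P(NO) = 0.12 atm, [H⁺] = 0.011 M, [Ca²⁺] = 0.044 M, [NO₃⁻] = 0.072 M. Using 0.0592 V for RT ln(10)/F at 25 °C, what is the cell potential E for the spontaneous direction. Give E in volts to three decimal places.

+3.721 V

NO₃⁻/NO is the cathode (higher E°), Ca²⁺/Ca the anode: E°cell = +0.93 − (-2.91) = +3.84 V, n = 6.
Overall: 2 NO₃⁻(aq) + 8 H⁺(aq) + 3 Ca(s) → 2 NO(g) + 4 H₂O(l) + 3 Ca²⁺(aq)
Q = P(NO)^2·[Ca²⁺]^3 / ([NO₃⁻]^2·[H⁺]^8); log Q = 12.043.
E = E° − (0.0592/n) log Q = +3.84 − (0.0592/6)(12.043) = +3.721 V.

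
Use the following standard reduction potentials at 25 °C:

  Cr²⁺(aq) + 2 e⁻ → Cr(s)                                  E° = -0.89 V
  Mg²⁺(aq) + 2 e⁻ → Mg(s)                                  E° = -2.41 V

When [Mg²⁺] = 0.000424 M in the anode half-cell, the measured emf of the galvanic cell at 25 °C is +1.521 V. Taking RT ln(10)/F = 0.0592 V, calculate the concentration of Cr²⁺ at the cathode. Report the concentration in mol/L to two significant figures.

0.00046 M

Cr²⁺/Cr is the cathode, Mg²⁺/Mg the anode: E°cell = +1.52 V, n = 2.
Overall reaction: Cr²⁺(aq) + Mg(s) → Cr(s) + Mg²⁺(aq); Q = [Mg²⁺]^1/[Cr²⁺]^1.
From E = E° − (0.0592/n) log Q: log Q = (E° − E)·n/0.0592 = (+1.52 − (+1.521))·2/0.0592 = -0.0338.
So 1·log[Cr²⁺] = 1·log(0.000424) − log Q = -3.3726 − (-0.0338) = -3.3388; [Cr²⁺] = 10^(-3.3388) ≈ 0.00046 M.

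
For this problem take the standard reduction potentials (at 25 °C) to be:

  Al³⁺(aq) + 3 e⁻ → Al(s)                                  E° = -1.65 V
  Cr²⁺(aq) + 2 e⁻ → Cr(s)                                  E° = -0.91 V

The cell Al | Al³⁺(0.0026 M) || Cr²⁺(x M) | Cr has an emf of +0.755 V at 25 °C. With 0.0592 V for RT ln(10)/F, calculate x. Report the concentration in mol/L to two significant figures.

0.061 M

Cr²⁺/Cr is the cathode, Al³⁺/Al the anode: E°cell = +0.74 V, n = 6.
Overall reaction: 3 Cr²⁺(aq) + 2 Al(s) → 3 Cr(s) + 2 Al³⁺(aq); Q = [Al³⁺]^2/[Cr²⁺]^3.
From E = E° − (0.0592/n) log Q: log Q = (E° − E)·n/0.0592 = (+0.74 − (+0.755))·6/0.0592 = -1.5203.
So 3·log[Cr²⁺] = 2·log(0.0026) − log Q = -5.1701 − (-1.5203) = -3.6498; log[Cr²⁺] = -3.6498 / 3 = -1.2166; [Cr²⁺] = 10^(-1.2166) ≈ 0.061 M.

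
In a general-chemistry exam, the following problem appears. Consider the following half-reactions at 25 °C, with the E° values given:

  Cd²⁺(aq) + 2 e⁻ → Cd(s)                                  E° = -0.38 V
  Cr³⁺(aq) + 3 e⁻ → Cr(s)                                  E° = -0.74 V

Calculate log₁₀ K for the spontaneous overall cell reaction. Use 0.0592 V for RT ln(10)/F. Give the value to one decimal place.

Cathode: Cd²⁺/Cd; anode: Cr³⁺/Cr. E°cell = +0.36 V, n = 6.
log K = nE°cell / 0.0592 = (6)(+0.36) / 0.0592 = 36.5.

36.5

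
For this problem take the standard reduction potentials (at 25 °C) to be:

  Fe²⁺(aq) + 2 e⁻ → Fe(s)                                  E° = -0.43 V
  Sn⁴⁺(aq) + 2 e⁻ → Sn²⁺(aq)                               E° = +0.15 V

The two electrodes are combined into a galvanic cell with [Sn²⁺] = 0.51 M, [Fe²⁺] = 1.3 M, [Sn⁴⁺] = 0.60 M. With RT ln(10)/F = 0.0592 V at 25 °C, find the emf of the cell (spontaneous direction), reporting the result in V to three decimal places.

+0.579 V

Sn⁴⁺/Sn²⁺ is the cathode (higher E°), Fe²⁺/Fe the anode: E°cell = +0.15 − (-0.43) = +0.58 V, n = 2.
Overall: Sn⁴⁺(aq) + Fe(s) → Sn²⁺(aq) + Fe²⁺(aq)
Q = [Sn²⁺]·[Fe²⁺] / ([Sn⁴⁺]); log Q = 0.043.
E = E° − (0.0592/n) log Q = +0.58 − (0.0592/2)(0.043) = +0.579 V.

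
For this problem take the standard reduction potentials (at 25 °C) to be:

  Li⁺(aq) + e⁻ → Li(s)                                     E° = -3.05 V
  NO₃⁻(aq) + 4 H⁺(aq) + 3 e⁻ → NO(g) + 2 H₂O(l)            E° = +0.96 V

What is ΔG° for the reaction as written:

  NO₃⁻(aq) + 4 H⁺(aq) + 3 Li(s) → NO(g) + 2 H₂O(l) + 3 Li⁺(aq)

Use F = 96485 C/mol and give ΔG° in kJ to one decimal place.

As written, NO₃⁻/NO is reduced (cathode) and Li⁺/Li is oxidised (anode), so E°cell = (+0.96) − (-3.05) = +4.01 V.
Balancing electrons gives n = 3.
ΔG° = −nFE° = −(3)(96485)(+4.01) = -1,160,715 J = -1160.7 kJ.

-1160.7 kJ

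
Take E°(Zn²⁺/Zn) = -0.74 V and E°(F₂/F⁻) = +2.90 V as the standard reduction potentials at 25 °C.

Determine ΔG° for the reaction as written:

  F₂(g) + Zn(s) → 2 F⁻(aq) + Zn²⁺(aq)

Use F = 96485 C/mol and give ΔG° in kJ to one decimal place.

-702.4 kJ

As written, F₂/F⁻ is reduced (cathode) and Zn²⁺/Zn is oxidised (anode), so E°cell = (+2.90) − (-0.74) = +3.64 V.
Balancing electrons gives n = 2.
ΔG° = −nFE° = −(2)(96485)(+3.64) = -702,411 J = -702.4 kJ.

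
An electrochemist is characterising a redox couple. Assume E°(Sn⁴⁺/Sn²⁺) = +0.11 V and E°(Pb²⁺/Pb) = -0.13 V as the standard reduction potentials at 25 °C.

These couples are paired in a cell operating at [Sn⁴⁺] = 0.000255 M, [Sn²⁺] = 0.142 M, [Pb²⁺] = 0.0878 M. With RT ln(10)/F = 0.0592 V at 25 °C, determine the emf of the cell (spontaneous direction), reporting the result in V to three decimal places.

+0.190 V

Sn⁴⁺/Sn²⁺ is the cathode (higher E°), Pb²⁺/Pb the anode: E°cell = +0.11 − (-0.13) = +0.24 V, n = 2.
Overall: Sn⁴⁺(aq) + Pb(s) → Sn²⁺(aq) + Pb²⁺(aq)
Q = [Sn²⁺]·[Pb²⁺] / ([Sn⁴⁺]); log Q = 1.689.
E = E° − (0.0592/n) log Q = +0.24 − (0.0592/2)(1.689) = +0.190 V.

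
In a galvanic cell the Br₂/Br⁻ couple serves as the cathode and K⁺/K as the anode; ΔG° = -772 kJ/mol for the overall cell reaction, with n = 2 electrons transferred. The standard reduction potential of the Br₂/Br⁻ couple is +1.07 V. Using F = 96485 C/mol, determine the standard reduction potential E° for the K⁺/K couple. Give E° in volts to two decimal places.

-2.93 V

E°cell = −ΔG°/(nF) = −(-772×10³)/((2)(96485)) = +4.001 V.
Since Br₂/Br⁻ is the cathode and K⁺/K the anode, E°cell = E°(Br₂/Br⁻) − E°(K⁺/K).
So E°(K⁺/K) = E°(Br₂/Br⁻) − E°cell = (+1.07) − (+4.001) = -2.93 V.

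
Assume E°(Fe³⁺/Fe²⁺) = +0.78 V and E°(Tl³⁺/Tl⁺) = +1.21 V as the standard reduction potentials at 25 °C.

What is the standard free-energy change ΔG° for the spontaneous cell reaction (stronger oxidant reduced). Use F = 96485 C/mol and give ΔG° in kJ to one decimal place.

Tl³⁺/Tl⁺ (E° = +1.21 V) is the cathode; Fe³⁺/Fe²⁺ (E° = +0.78 V) is the anode, so E°cell = +0.43 V.
Balancing electrons gives n = 2 (lcm of 2 and 1).
ΔG° = −nFE° = −(2)(96485)(+0.43) = -82,977 J = -83.0 kJ.

-83.0 kJ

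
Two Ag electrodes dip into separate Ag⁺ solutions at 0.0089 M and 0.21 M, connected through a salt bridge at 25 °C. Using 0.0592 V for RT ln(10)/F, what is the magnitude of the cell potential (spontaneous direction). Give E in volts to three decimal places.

+0.081 V

For a concentration cell E°cell = 0. The 0.21 M side is the cathode (reduction is favoured where [Ag⁺] is higher).
With n = 1, E = −(0.0592/1) log([Ag⁺]ₐₙ/[Ag⁺]꜀ₐₜ) = −(0.0592/1) log(0.0089/0.21) = −(0.0592/1)(-1.373) = +0.081 V.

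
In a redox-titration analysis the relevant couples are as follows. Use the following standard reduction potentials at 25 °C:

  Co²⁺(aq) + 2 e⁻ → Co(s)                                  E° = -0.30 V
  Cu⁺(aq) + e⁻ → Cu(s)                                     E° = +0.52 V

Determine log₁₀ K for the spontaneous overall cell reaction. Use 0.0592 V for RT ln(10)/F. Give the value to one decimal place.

27.7

Cathode: Cu⁺/Cu; anode: Co²⁺/Co. E°cell = +0.82 V, n = 2.
log K = nE°cell / 0.0592 = (2)(+0.82) / 0.0592 = 27.7.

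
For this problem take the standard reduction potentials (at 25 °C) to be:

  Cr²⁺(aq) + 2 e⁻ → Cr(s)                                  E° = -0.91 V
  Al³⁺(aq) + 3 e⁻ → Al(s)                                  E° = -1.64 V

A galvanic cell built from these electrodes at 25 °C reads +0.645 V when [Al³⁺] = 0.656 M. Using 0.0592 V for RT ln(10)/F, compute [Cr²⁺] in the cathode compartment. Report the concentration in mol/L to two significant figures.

Cr²⁺/Cr is the cathode, Al³⁺/Al the anode: E°cell = +0.73 V, n = 6.
Overall reaction: 3 Cr²⁺(aq) + 2 Al(s) → 3 Cr(s) + 2 Al³⁺(aq); Q = [Al³⁺]^2/[Cr²⁺]^3.
From E = E° − (0.0592/n) log Q: log Q = (E° − E)·n/0.0592 = (+0.73 − (+0.645))·6/0.0592 = 8.6149.
So 3·log[Cr²⁺] = 2·log(0.656) − log Q = -0.3662 − (8.6149) = -8.9811; log[Cr²⁺] = -8.9811 / 3 = -2.9937; [Cr²⁺] = 10^(-2.9937) ≈ 0.0010 M.

0.0010 M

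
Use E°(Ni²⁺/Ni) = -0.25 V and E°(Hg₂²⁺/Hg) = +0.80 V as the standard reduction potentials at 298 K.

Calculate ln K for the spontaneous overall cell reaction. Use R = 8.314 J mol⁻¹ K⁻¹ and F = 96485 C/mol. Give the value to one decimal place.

Cathode: Hg₂²⁺/Hg; anode: Ni²⁺/Ni. E°cell = (+0.80) − (-0.25) = +1.05 V, with n = 2.
ΔG° = −nFE° = −RT ln K, so ln K = nFE°/(RT) = (2)(96485)(+1.05) / ((8.314)(298)) = 81.781.

81.8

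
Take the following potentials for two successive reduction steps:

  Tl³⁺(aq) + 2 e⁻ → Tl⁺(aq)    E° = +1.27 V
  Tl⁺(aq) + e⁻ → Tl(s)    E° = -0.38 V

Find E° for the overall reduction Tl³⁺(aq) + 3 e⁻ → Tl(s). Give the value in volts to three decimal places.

+0.720 V

Adding the free-energy changes (−nFE°) of the two steps gives −n₃FE°₃ = −n₁FE°₁ − n₂FE°₂.
E°₃ = (2×+1.27 + 1×-0.38) / 3 = (+2.160) / 3 = +0.720 V.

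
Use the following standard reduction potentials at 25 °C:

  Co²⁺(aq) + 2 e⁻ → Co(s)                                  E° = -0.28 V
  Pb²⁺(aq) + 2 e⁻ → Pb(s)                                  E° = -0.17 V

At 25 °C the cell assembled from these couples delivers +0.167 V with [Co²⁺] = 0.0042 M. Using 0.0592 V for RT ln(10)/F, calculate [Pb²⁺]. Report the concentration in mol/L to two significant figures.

0.35 M

Pb²⁺/Pb is the cathode, Co²⁺/Co the anode: E°cell = +0.11 V, n = 2.
Overall reaction: Pb²⁺(aq) + Co(s) → Pb(s) + Co²⁺(aq); Q = [Co²⁺]^1/[Pb²⁺]^1.
From E = E° − (0.0592/n) log Q: log Q = (E° − E)·n/0.0592 = (+0.11 − (+0.167))·2/0.0592 = -1.9257.
So 1·log[Pb²⁺] = 1·log(0.0042) − log Q = -2.3768 − (-1.9257) = -0.4511; [Pb²⁺] = 10^(-0.4511) ≈ 0.35 M.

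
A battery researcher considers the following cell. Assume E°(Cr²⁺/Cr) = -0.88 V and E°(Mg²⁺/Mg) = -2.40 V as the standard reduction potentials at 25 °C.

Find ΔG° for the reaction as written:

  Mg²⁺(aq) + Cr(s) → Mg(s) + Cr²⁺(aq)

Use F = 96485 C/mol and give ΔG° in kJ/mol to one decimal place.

+293.3 kJ/mol

As written, Mg²⁺/Mg is reduced (cathode) and Cr²⁺/Cr is oxidised (anode), so E°cell = (-2.40) − (-0.88) = -1.52 V.
Balancing electrons gives n = 2.
ΔG° = −nFE° = −(2)(96485)(-1.52) = 293,314 J = +293.3 kJ/mol.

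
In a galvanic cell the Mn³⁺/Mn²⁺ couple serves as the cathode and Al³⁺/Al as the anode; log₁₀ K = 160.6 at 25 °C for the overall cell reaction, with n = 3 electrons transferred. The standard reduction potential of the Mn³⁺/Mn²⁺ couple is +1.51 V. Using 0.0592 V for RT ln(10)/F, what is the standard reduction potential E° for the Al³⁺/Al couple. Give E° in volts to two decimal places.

-1.66 V

E°cell = (0.0592/n)·log K = (0.0592/3)(160.6) = +3.169 V.
Since Mn³⁺/Mn²⁺ is the cathode and Al³⁺/Al the anode, E°cell = E°(Mn³⁺/Mn²⁺) − E°(Al³⁺/Al).
So E°(Al³⁺/Al) = E°(Mn³⁺/Mn²⁺) − E°cell = (+1.51) − (+3.169) = -1.66 V.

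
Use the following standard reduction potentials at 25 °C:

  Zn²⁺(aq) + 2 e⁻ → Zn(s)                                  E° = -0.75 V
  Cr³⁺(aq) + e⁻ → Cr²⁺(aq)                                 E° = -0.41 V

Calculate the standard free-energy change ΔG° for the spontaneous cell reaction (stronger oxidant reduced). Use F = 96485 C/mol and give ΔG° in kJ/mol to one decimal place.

Cr³⁺/Cr²⁺ (E° = -0.41 V) is the cathode; Zn²⁺/Zn (E° = -0.75 V) is the anode, so E°cell = +0.34 V.
Balancing electrons gives n = 2 (lcm of 1 and 2).
ΔG° = −nFE° = −(2)(96485)(+0.34) = -65,610 J = -65.6 kJ/mol.

-65.6 kJ/mol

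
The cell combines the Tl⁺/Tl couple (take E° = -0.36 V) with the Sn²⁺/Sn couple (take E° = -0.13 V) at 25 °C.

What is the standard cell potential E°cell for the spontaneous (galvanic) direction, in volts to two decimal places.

+0.23 V

The Sn²⁺/Sn couple has the higher reduction potential, so it is the cathode; Tl⁺/Tl is oxidised at the anode.
E°cell = E°(cathode) − E°(anode) = (-0.13) − (-0.36) = +0.23 V.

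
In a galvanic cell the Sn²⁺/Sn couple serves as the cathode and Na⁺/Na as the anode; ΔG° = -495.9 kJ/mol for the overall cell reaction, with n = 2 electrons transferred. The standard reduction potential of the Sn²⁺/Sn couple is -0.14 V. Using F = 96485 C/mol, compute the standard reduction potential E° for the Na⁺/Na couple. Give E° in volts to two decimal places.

E°cell = −ΔG°/(nF) = −(-495.9×10³)/((2)(96485)) = +2.570 V.
Since Sn²⁺/Sn is the cathode and Na⁺/Na the anode, E°cell = E°(Sn²⁺/Sn) − E°(Na⁺/Na).
So E°(Na⁺/Na) = E°(Sn²⁺/Sn) − E°cell = (-0.14) − (+2.570) = -2.71 V.

-2.71 V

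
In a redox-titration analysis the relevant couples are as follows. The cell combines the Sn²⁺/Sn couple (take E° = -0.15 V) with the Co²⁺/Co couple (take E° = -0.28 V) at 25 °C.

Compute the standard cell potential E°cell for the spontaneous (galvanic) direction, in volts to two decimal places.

+0.13 V

The Sn²⁺/Sn couple has the higher reduction potential, so it is the cathode; Co²⁺/Co is oxidised at the anode.
E°cell = E°(cathode) − E°(anode) = (-0.15) − (-0.28) = +0.13 V.
Since E°cell > 0, the reaction is spontaneous under standard conditions.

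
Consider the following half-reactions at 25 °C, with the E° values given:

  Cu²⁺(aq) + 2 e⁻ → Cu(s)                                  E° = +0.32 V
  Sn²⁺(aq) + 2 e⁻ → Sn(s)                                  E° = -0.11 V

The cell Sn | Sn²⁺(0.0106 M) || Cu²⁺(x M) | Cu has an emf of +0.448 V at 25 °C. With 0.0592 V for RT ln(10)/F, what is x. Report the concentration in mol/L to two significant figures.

Cu²⁺/Cu is the cathode, Sn²⁺/Sn the anode: E°cell = +0.43 V, n = 2.
Overall reaction: Cu²⁺(aq) + Sn(s) → Cu(s) + Sn²⁺(aq); Q = [Sn²⁺]^1/[Cu²⁺]^1.
From E = E° − (0.0592/n) log Q: log Q = (E° − E)·n/0.0592 = (+0.43 − (+0.448))·2/0.0592 = -0.6081.
So 1·log[Cu²⁺] = 1·log(0.0106) − log Q = -1.9747 − (-0.6081) = -1.3666; [Cu²⁺] = 10^(-1.3666) ≈ 0.043 M.

0.043 M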